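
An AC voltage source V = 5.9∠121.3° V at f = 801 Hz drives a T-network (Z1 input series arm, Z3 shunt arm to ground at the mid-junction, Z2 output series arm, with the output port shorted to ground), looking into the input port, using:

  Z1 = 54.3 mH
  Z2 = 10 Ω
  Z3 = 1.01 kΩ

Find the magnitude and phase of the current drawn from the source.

Step 1 — Angular frequency: ω = 2π·f = 2π·801 = 5033 rad/s.
Step 2 — Component impedances:
  Z1: Z = jωL = j·5033·0.0543 = 0 + j273.3 Ω
  Z2: Z = R = 10 Ω
  Z3: Z = R = 1010 Ω
Step 3 — With the output port shorted to ground, the output series arm Z2 runs from the junction to ground; the shunt arm Z3 also runs from the junction to ground. They appear in parallel: Z3 || Z2 = 9.902 Ω.
Step 4 — Series with input arm Z1: Z_in = Z1 + (Z3 || Z2) = 9.902 + j273.3 Ω = 273.5∠87.9° Ω.
Step 5 — Source phasor: V = 5.9∠121.3° V = -3.065 + j5.041 V.
Step 6 — Ohm's law: I = V / Z_total = (-3.065 + j5.041) / (9.902 + j273.3) = 0.01802 + j0.01187 A.
Step 7 — Convert to polar: |I| = 0.02158 A, ∠I = 33.4°.

I = 0.02158∠33.4° A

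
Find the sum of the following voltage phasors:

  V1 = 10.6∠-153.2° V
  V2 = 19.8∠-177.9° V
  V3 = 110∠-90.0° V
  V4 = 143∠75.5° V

Step 1 — Convert each phasor to rectangular form:
  V1 = 10.6·(cos(-153.2°) + j·sin(-153.2°)) = -9.461 - j4.779 V
  V2 = 19.8·(cos(-177.9°) + j·sin(-177.9°)) = -19.79 - j0.7255 V
  V3 = 110·(cos(-90.0°) + j·sin(-90.0°)) = 0 - j110 V
  V4 = 143·(cos(75.5°) + j·sin(75.5°)) = 35.8 + j138.4 V
Step 2 — Sum components: V_total = 6.556 + j22.94 V.
Step 3 — Convert to polar: |V_total| = 23.86 V, ∠V_total = 74.1°.

V_total = 23.86∠74.1° V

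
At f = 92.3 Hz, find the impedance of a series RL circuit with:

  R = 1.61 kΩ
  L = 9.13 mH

Step 1 — Angular frequency: ω = 2π·f = 2π·92.3 = 579.9 rad/s.
Step 2 — Component impedances:
  R: Z = R = 1610 Ω
  L: Z = jωL = j·579.9·0.00913 = 0 + j5.295 Ω
Step 3 — Series combination: Z_total = R + L = 1610 + j5.295 Ω = 1610∠0.2° Ω.

Z = 1610 + j5.295 Ω = 1610∠0.2° Ω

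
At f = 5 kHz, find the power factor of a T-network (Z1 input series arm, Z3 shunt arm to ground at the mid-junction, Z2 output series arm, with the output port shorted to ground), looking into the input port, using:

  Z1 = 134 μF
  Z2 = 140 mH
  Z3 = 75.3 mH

Step 1 — Angular frequency: ω = 2π·f = 2π·5000 = 3.142e+04 rad/s.
Step 2 — Component impedances:
  Z1: Z = 1/(jωC) = -j/(ω·C) = 0 - j0.2375 Ω
  Z2: Z = jωL = j·3.142e+04·0.14 = 0 + j4398 Ω
  Z3: Z = jωL = j·3.142e+04·0.0753 = 0 + j2366 Ω
Step 3 — With the output port shorted to ground, the output series arm Z2 runs from the junction to ground; the shunt arm Z3 also runs from the junction to ground. They appear in parallel: Z3 || Z2 = 0 + j1538 Ω.
Step 4 — Series with input arm Z1: Z_in = Z1 + (Z3 || Z2) = 0 + j1538 Ω = 1538∠90.0° Ω.
Step 5 — Power factor: PF = cos(φ) = Re(Z)/|Z| = 0/1538 = 0.
Step 6 — Type: Im(Z) = 1538 ⇒ lagging (phase φ = 90.0°).

PF = 0 (lagging, φ = 90.0°)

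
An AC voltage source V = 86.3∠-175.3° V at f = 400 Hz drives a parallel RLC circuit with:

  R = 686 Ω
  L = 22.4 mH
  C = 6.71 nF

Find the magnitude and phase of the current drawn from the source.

Step 1 — Angular frequency: ω = 2π·f = 2π·400 = 2513 rad/s.
Step 2 — Component impedances:
  R: Z = R = 686 Ω
  L: Z = jωL = j·2513·0.0224 = 0 + j56.3 Ω
  C: Z = 1/(jωC) = -j/(ω·C) = 0 - j5.93e+04 Ω
Step 3 — Parallel combination: 1/Z_total = 1/R + 1/L + 1/C; Z_total = 4.598 + j55.97 Ω = 56.16∠85.3° Ω.
Step 4 — Source phasor: V = 86.3∠-175.3° V = -86.01 - j7.071 V.
Step 5 — Ohm's law: I = V / Z_total = (-86.01 - j7.071) / (4.598 + j55.97) = -0.2509 + j1.516 A.
Step 6 — Convert to polar: |I| = 1.537 A, ∠I = 99.4°.

I = 1.537∠99.4° A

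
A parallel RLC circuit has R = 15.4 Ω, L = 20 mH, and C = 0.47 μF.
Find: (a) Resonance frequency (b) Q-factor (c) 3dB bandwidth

Step 1 — Resonance: ω₀ = 1/√(LC) = 1/√(0.02·4.7e-07) = 1.031e+04 rad/s.
Step 2 — f₀ = ω₀/(2π) = 1642 Hz.
Step 3 — Parallel Q: Q = R/(ω₀L) = 15.4/(1.031e+04·0.02) = 0.07465.
Step 4 — Bandwidth: Δω = ω₀/Q = 1.382e+05 rad/s; BW = Δω/(2π) = 2.199e+04 Hz.

(a) f₀ = 1642 Hz  (b) Q = 0.07465  (c) BW = 2.199e+04 Hz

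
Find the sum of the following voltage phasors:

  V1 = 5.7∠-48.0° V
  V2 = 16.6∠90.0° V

Step 1 — Convert each phasor to rectangular form:
  V1 = 5.7·(cos(-48.0°) + j·sin(-48.0°)) = 3.814 - j4.236 V
  V2 = 16.6·(cos(90.0°) + j·sin(90.0°)) = 0 + j16.6 V
Step 2 — Sum components: V_total = 3.814 + j12.36 V.
Step 3 — Convert to polar: |V_total| = 12.94 V, ∠V_total = 72.9°.

V_total = 12.94∠72.9° V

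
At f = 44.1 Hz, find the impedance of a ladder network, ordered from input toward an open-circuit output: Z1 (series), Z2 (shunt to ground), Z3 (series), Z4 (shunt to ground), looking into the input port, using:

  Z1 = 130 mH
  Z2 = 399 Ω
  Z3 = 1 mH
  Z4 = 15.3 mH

Step 1 — Angular frequency: ω = 2π·f = 2π·44.1 = 277.1 rad/s.
Step 2 — Component impedances:
  Z1: Z = jωL = j·277.1·0.13 = 0 + j36.02 Ω
  Z2: Z = R = 399 Ω
  Z3: Z = jωL = j·277.1·0.001 = 0 + j0.2771 Ω
  Z4: Z = jωL = j·277.1·0.0153 = 0 + j4.239 Ω
Step 3 — Ladder network (open output): work backward from the far end, alternating series and parallel combinations. Z_in = 0.05112 + j40.54 Ω = 40.54∠89.9° Ω.

Z = 0.05112 + j40.54 Ω = 40.54∠89.9° Ω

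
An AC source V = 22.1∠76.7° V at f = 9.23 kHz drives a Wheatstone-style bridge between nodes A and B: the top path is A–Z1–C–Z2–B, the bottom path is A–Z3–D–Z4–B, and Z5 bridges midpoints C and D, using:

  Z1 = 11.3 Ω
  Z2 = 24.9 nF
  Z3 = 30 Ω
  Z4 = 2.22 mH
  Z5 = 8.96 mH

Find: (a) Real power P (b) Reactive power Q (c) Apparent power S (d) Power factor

Step 1 — Angular frequency: ω = 2π·f = 2π·9230 = 5.799e+04 rad/s.
Step 2 — Component impedances:
  Z1: Z = R = 11.3 Ω
  Z2: Z = 1/(jωC) = -j/(ω·C) = 0 - j692.5 Ω
  Z3: Z = R = 30 Ω
  Z4: Z = jωL = j·5.799e+04·0.00222 = 0 + j128.7 Ω
  Z5: Z = jωL = j·5.799e+04·0.00896 = 0 + j519.6 Ω
Step 3 — Bridge requires nodal analysis (the Z5 bridge couples midpoints C and D, so the two paths cannot be reduced to a simple series/parallel combination). Setting node B to ground and injecting 1 A at node A, the 3-node admittance system at A, C, D solves to V_A = Z_AB = 45.85 + j158.4 Ω = 164.9∠73.9° Ω.
Step 4 — Source phasor: V = 22.1∠76.7° V = 5.084 + j21.51 V.
Step 5 — Current: I = V / Z = 0.1339 + j0.006657 A = 0.134∠2.8° A.
Step 6 — Complex power: S = V·I* = 0.8238 + j2.845 VA.
Step 7 — Real power: P = Re(S) = 0.8238 W.
Step 8 — Reactive power: Q = Im(S) = 2.845 VAR.
Step 9 — Apparent power: |S| = 2.962 VA.
Step 10 — Power factor: PF = P/|S| = 0.2781 (lagging).

(a) P = 0.8238 W  (b) Q = 2.845 VAR  (c) S = 2.962 VA  (d) PF = 0.2781 (lagging)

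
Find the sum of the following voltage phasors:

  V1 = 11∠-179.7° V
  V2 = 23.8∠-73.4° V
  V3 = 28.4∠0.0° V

Step 1 — Convert each phasor to rectangular form:
  V1 = 11·(cos(-179.7°) + j·sin(-179.7°)) = -11 - j0.0576 V
  V2 = 23.8·(cos(-73.4°) + j·sin(-73.4°)) = 6.799 - j22.81 V
  V3 = 28.4·(cos(0.0°) + j·sin(0.0°)) = 28.4 V
Step 2 — Sum components: V_total = 24.2 - j22.87 V.
Step 3 — Convert to polar: |V_total| = 33.29 V, ∠V_total = -43.4°.

V_total = 33.29∠-43.4° V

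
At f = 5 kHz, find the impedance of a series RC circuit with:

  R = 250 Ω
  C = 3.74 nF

Step 1 — Angular frequency: ω = 2π·f = 2π·5000 = 3.142e+04 rad/s.
Step 2 — Component impedances:
  R: Z = R = 250 Ω
  C: Z = 1/(jωC) = -j/(ω·C) = 0 - j8511 Ω
Step 3 — Series combination: Z_total = R + C = 250 - j8511 Ω = 8515∠-88.3° Ω.

Z = 250 - j8511 Ω = 8515∠-88.3° Ω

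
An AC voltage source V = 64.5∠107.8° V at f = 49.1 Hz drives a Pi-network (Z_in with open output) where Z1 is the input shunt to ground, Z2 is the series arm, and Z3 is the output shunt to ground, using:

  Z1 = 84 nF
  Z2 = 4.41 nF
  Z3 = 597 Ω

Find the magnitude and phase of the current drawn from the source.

Step 1 — Angular frequency: ω = 2π·f = 2π·49.1 = 308.5 rad/s.
Step 2 — Component impedances:
  Z1: Z = 1/(jωC) = -j/(ω·C) = 0 - j3.859e+04 Ω
  Z2: Z = 1/(jωC) = -j/(ω·C) = 0 - j7.35e+05 Ω
  Z3: Z = R = 597 Ω
Step 3 — With open output, the series arm Z2 and the output shunt Z3 appear in series to ground: Z2 + Z3 = 597 - j7.35e+05 Ω.
Step 4 — Parallel with input shunt Z1: Z_in = Z1 || (Z2 + Z3) = 1.485 - j3.666e+04 Ω = 3.666e+04∠-90.0° Ω.
Step 5 — Source phasor: V = 64.5∠107.8° V = -19.72 + j61.41 V.
Step 6 — Ohm's law: I = V / Z_total = (-19.72 + j61.41) / (1.485 - j3.666e+04) = -0.001675 - j0.0005377 A.
Step 7 — Convert to polar: |I| = 0.001759 A, ∠I = -162.2°.

I = 0.001759∠-162.2° A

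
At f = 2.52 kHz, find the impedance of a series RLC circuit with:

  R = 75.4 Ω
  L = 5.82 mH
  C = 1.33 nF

Step 1 — Angular frequency: ω = 2π·f = 2π·2520 = 1.583e+04 rad/s.
Step 2 — Component impedances:
  R: Z = R = 75.4 Ω
  L: Z = jωL = j·1.583e+04·0.00582 = 0 + j92.15 Ω
  C: Z = 1/(jωC) = -j/(ω·C) = 0 - j4.749e+04 Ω
Step 3 — Series combination: Z_total = R + L + C = 75.4 - j4.739e+04 Ω = 4.739e+04∠-89.9° Ω.

Z = 75.4 - j4.739e+04 Ω = 4.739e+04∠-89.9° Ω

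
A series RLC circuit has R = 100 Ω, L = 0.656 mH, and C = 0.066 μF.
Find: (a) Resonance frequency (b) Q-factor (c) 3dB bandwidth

Step 1 — Resonance condition Im(Z)=0 gives ω₀ = 1/√(LC).
Step 2 — ω₀ = 1/√(0.000656·6.6e-08) = 1.52e+05 rad/s.
Step 3 — f₀ = ω₀/(2π) = 2.419e+04 Hz.
Step 4 — Series Q: Q = ω₀L/R = 1.52e+05·0.000656/100 = 0.997.
Step 5 — 3dB bandwidth: Δω = ω₀/Q = 1.524e+05 rad/s; BW = Δω/(2π) = 2.426e+04 Hz.

(a) f₀ = 2.419e+04 Hz  (b) Q = 0.997  (c) BW = 2.426e+04 Hz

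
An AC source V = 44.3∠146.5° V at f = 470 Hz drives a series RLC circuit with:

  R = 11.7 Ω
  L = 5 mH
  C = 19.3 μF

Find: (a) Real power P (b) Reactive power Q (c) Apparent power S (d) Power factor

Step 1 — Angular frequency: ω = 2π·f = 2π·470 = 2953 rad/s.
Step 2 — Component impedances:
  R: Z = R = 11.7 Ω
  L: Z = jωL = j·2953·0.005 = 0 + j14.77 Ω
  C: Z = 1/(jωC) = -j/(ω·C) = 0 - j17.55 Ω
Step 3 — Series combination: Z_total = R + L + C = 11.7 - j2.78 Ω = 12.03∠-13.4° Ω.
Step 4 — Source phasor: V = 44.3∠146.5° V = -36.94 + j24.45 V.
Step 5 — Current: I = V / Z = -3.459 + j1.268 A = 3.684∠159.9° A.
Step 6 — Complex power: S = V·I* = 158.8 - j37.72 VA.
Step 7 — Real power: P = Re(S) = 158.8 W.
Step 8 — Reactive power: Q = Im(S) = -37.72 VAR.
Step 9 — Apparent power: |S| = 163.2 VA.
Step 10 — Power factor: PF = P/|S| = 0.9729 (leading).

(a) P = 158.8 W  (b) Q = -37.72 VAR  (c) S = 163.2 VA  (d) PF = 0.9729 (leading)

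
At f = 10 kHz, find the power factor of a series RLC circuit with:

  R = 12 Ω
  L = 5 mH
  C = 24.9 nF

Step 1 — Angular frequency: ω = 2π·f = 2π·1e+04 = 6.283e+04 rad/s.
Step 2 — Component impedances:
  R: Z = R = 12 Ω
  L: Z = jωL = j·6.283e+04·0.005 = 0 + j314.2 Ω
  C: Z = 1/(jωC) = -j/(ω·C) = 0 - j639.2 Ω
Step 3 — Series combination: Z_total = R + L + C = 12 - j325 Ω = 325.2∠-87.9° Ω.
Step 4 — Power factor: PF = cos(φ) = Re(Z)/|Z| = 12/325.2 = 0.0369.
Step 5 — Type: Im(Z) = -325 ⇒ leading (phase φ = -87.9°).

PF = 0.0369 (leading, φ = -87.9°)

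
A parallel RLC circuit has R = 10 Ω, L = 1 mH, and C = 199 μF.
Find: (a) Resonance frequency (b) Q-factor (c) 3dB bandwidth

Step 1 — Resonance: ω₀ = 1/√(LC) = 1/√(0.001·0.000199) = 2242 rad/s.
Step 2 — f₀ = ω₀/(2π) = 356.8 Hz.
Step 3 — Parallel Q: Q = R/(ω₀L) = 10/(2242·0.001) = 4.461.
Step 4 — Bandwidth: Δω = ω₀/Q = 502.5 rad/s; BW = Δω/(2π) = 79.98 Hz.

(a) f₀ = 356.8 Hz  (b) Q = 4.461  (c) BW = 79.98 Hz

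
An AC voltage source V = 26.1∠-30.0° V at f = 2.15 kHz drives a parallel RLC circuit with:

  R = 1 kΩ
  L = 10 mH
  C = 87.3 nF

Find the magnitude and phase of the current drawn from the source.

Step 1 — Angular frequency: ω = 2π·f = 2π·2150 = 1.351e+04 rad/s.
Step 2 — Component impedances:
  R: Z = R = 1000 Ω
  L: Z = jωL = j·1.351e+04·0.01 = 0 + j135.1 Ω
  C: Z = 1/(jωC) = -j/(ω·C) = 0 - j847.9 Ω
Step 3 — Parallel combination: 1/Z_total = 1/R + 1/L + 1/C; Z_total = 25.17 + j156.6 Ω = 158.7∠80.9° Ω.
Step 4 — Source phasor: V = 26.1∠-30.0° V = 22.6 - j13.05 V.
Step 5 — Ohm's law: I = V / Z_total = (22.6 - j13.05) / (25.17 + j156.6) = -0.05861 - j0.1537 A.
Step 6 — Convert to polar: |I| = 0.1645 A, ∠I = -110.9°.

I = 0.1645∠-110.9° A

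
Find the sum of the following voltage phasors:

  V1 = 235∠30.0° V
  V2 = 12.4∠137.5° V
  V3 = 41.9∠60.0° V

Step 1 — Convert each phasor to rectangular form:
  V1 = 235·(cos(30.0°) + j·sin(30.0°)) = 203.5 + j117.5 V
  V2 = 12.4·(cos(137.5°) + j·sin(137.5°)) = -9.142 + j8.377 V
  V3 = 41.9·(cos(60.0°) + j·sin(60.0°)) = 20.95 + j36.29 V
Step 2 — Sum components: V_total = 215.3 + j162.2 V.
Step 3 — Convert to polar: |V_total| = 269.6 V, ∠V_total = 37.0°.

V_total = 269.6∠37.0° V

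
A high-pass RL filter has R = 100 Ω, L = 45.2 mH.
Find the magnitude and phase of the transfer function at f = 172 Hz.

Step 1 — Angular frequency: ω = 2π·172 = 1081 rad/s.
Step 2 — Transfer function: H(jω) = jωL/(R + jωL).
Step 3 — Numerator jωL = j·48.85; denominator R + jωL = 100 + j48.85.
Step 4 — H = 0.1926 + j0.3944.
Step 5 — Magnitude: |H| = 0.4389 (-7.2 dB); phase: φ = 64.0°.

|H| = 0.4389 (-7.2 dB), φ = 64.0°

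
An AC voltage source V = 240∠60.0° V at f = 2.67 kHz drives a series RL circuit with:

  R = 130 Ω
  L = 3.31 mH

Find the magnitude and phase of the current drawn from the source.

Step 1 — Angular frequency: ω = 2π·f = 2π·2670 = 1.678e+04 rad/s.
Step 2 — Component impedances:
  R: Z = R = 130 Ω
  L: Z = jωL = j·1.678e+04·0.00331 = 0 + j55.53 Ω
Step 3 — Series combination: Z_total = R + L = 130 + j55.53 Ω = 141.4∠23.1° Ω.
Step 4 — Source phasor: V = 240∠60.0° V = 120 + j207.8 V.
Step 5 — Ohm's law: I = V / Z_total = (120 + j207.8) / (130 + j55.53) = 1.358 + j1.019 A.
Step 6 — Convert to polar: |I| = 1.698 A, ∠I = 36.9°.

I = 1.698∠36.9° A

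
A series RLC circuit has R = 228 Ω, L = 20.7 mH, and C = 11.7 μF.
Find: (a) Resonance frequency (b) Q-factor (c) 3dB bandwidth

Step 1 — Resonance condition Im(Z)=0 gives ω₀ = 1/√(LC).
Step 2 — ω₀ = 1/√(0.0207·1.17e-05) = 2032 rad/s.
Step 3 — f₀ = ω₀/(2π) = 323.4 Hz.
Step 4 — Series Q: Q = ω₀L/R = 2032·0.0207/228 = 0.1845.
Step 5 — 3dB bandwidth: Δω = ω₀/Q = 1.101e+04 rad/s; BW = Δω/(2π) = 1753 Hz.

(a) f₀ = 323.4 Hz  (b) Q = 0.1845  (c) BW = 1753 Hz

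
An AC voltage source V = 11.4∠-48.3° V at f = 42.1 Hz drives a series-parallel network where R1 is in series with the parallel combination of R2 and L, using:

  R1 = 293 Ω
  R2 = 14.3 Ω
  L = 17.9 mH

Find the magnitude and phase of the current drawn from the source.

Step 1 — Angular frequency: ω = 2π·f = 2π·42.1 = 264.5 rad/s.
Step 2 — Component impedances:
  R1: Z = R = 293 Ω
  R2: Z = R = 14.3 Ω
  L: Z = jωL = j·264.5·0.0179 = 0 + j4.735 Ω
Step 3 — Parallel branch: R2 || L = 1/(1/R2 + 1/L) = 1.413 + j4.267 Ω.
Step 4 — Series with R1: Z_total = R1 + (R2 || L) = 294.4 + j4.267 Ω = 294.4∠0.8° Ω.
Step 5 — Source phasor: V = 11.4∠-48.3° V = 7.584 - j8.512 V.
Step 6 — Ohm's law: I = V / Z_total = (7.584 - j8.512) / (294.4 + j4.267) = 0.02533 - j0.02928 A.
Step 7 — Convert to polar: |I| = 0.03872 A, ∠I = -49.1°.

I = 0.03872∠-49.1° A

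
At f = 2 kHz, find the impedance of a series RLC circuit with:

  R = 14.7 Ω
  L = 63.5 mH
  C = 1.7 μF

Step 1 — Angular frequency: ω = 2π·f = 2π·2000 = 1.257e+04 rad/s.
Step 2 — Component impedances:
  R: Z = R = 14.7 Ω
  L: Z = jωL = j·1.257e+04·0.0635 = 0 + j798 Ω
  C: Z = 1/(jωC) = -j/(ω·C) = 0 - j46.81 Ω
Step 3 — Series combination: Z_total = R + L + C = 14.7 + j751.2 Ω = 751.3∠88.9° Ω.

Z = 14.7 + j751.2 Ω = 751.3∠88.9° Ω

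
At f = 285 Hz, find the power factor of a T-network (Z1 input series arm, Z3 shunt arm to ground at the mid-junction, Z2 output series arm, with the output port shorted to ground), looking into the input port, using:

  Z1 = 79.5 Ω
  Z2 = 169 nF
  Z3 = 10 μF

Step 1 — Angular frequency: ω = 2π·f = 2π·285 = 1791 rad/s.
Step 2 — Component impedances:
  Z1: Z = R = 79.5 Ω
  Z2: Z = 1/(jωC) = -j/(ω·C) = 0 - j3304 Ω
  Z3: Z = 1/(jωC) = -j/(ω·C) = 0 - j55.84 Ω
Step 3 — With the output port shorted to ground, the output series arm Z2 runs from the junction to ground; the shunt arm Z3 also runs from the junction to ground. They appear in parallel: Z3 || Z2 = 0 - j54.92 Ω.
Step 4 — Series with input arm Z1: Z_in = Z1 + (Z3 || Z2) = 79.5 - j54.92 Ω = 96.62∠-34.6° Ω.
Step 5 — Power factor: PF = cos(φ) = Re(Z)/|Z| = 79.5/96.62 = 0.8228.
Step 6 — Type: Im(Z) = -54.92 ⇒ leading (phase φ = -34.6°).

PF = 0.8228 (leading, φ = -34.6°)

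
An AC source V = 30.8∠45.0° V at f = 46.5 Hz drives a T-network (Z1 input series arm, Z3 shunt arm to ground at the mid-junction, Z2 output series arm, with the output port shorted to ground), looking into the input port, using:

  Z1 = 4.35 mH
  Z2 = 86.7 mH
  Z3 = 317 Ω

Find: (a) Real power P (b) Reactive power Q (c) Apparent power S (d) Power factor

Step 1 — Angular frequency: ω = 2π·f = 2π·46.5 = 292.2 rad/s.
Step 2 — Component impedances:
  Z1: Z = jωL = j·292.2·0.00435 = 0 + j1.271 Ω
  Z2: Z = jωL = j·292.2·0.0867 = 0 + j25.33 Ω
  Z3: Z = R = 317 Ω
Step 3 — With the output port shorted to ground, the output series arm Z2 runs from the junction to ground; the shunt arm Z3 also runs from the junction to ground. They appear in parallel: Z3 || Z2 = 2.011 + j25.17 Ω.
Step 4 — Series with input arm Z1: Z_in = Z1 + (Z3 || Z2) = 2.011 + j26.44 Ω = 26.52∠85.7° Ω.
Step 5 — Source phasor: V = 30.8∠45.0° V = 21.78 + j21.78 V.
Step 6 — Current: I = V / Z = 0.8812 - j0.7566 A = 1.161∠-40.7° A.
Step 7 — Complex power: S = V·I* = 2.713 + j35.67 VA.
Step 8 — Real power: P = Re(S) = 2.713 W.
Step 9 — Reactive power: Q = Im(S) = 35.67 VAR.
Step 10 — Apparent power: |S| = 35.77 VA.
Step 11 — Power factor: PF = P/|S| = 0.07585 (lagging).

(a) P = 2.713 W  (b) Q = 35.67 VAR  (c) S = 35.77 VA  (d) PF = 0.07585 (lagging)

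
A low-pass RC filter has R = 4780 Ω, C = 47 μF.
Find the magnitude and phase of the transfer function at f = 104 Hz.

Step 1 — Angular frequency: ω = 2π·104 = 653.5 rad/s.
Step 2 — Transfer function: H(jω) = 1/(1 + jωRC).
Step 3 — Denominator: 1 + jωRC = 1 + j·653.5·4780·4.7e-05 = 1 + j146.8.
Step 4 — H = 4.64e-05 - j0.006811.
Step 5 — Magnitude: |H| = 0.006812 (-43.3 dB); phase: φ = -89.6°.

|H| = 0.006812 (-43.3 dB), φ = -89.6°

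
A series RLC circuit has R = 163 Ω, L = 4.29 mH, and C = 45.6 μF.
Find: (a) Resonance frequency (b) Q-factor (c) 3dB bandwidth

Step 1 — Resonance condition Im(Z)=0 gives ω₀ = 1/√(LC).
Step 2 — ω₀ = 1/√(0.00429·4.56e-05) = 2261 rad/s.
Step 3 — f₀ = ω₀/(2π) = 359.8 Hz.
Step 4 — Series Q: Q = ω₀L/R = 2261·0.00429/163 = 0.05951.
Step 5 — 3dB bandwidth: Δω = ω₀/Q = 3.8e+04 rad/s; BW = Δω/(2π) = 6047 Hz.

(a) f₀ = 359.8 Hz  (b) Q = 0.05951  (c) BW = 6047 Hz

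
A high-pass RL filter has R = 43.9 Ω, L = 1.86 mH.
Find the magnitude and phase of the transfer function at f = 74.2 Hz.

Step 1 — Angular frequency: ω = 2π·74.2 = 466.2 rad/s.
Step 2 — Transfer function: H(jω) = jωL/(R + jωL).
Step 3 — Numerator jωL = j·0.8672; denominator R + jωL = 43.9 + j0.8672.
Step 4 — H = 0.00039 + j0.01975.
Step 5 — Magnitude: |H| = 0.01975 (-34.1 dB); phase: φ = 88.9°.

|H| = 0.01975 (-34.1 dB), φ = 88.9°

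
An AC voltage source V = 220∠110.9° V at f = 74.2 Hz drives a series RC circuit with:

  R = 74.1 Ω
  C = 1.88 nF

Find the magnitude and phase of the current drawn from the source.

Step 1 — Angular frequency: ω = 2π·f = 2π·74.2 = 466.2 rad/s.
Step 2 — Component impedances:
  R: Z = R = 74.1 Ω
  C: Z = 1/(jωC) = -j/(ω·C) = 0 - j1.141e+06 Ω
Step 3 — Series combination: Z_total = R + C = 74.1 - j1.141e+06 Ω = 1.141e+06∠-90.0° Ω.
Step 4 — Source phasor: V = 220∠110.9° V = -78.48 + j205.5 V.
Step 5 — Ohm's law: I = V / Z_total = (-78.48 + j205.5) / (74.1 - j1.141e+06) = -0.0001801 - j6.878e-05 A.
Step 6 — Convert to polar: |I| = 0.0001928 A, ∠I = -159.1°.

I = 0.0001928∠-159.1° A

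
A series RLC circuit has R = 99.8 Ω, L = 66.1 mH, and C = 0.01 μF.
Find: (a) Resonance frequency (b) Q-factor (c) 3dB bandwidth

Step 1 — Resonance condition Im(Z)=0 gives ω₀ = 1/√(LC).
Step 2 — ω₀ = 1/√(0.0661·1e-08) = 3.89e+04 rad/s.
Step 3 — f₀ = ω₀/(2π) = 6190 Hz.
Step 4 — Series Q: Q = ω₀L/R = 3.89e+04·0.0661/99.8 = 25.76.
Step 5 — 3dB bandwidth: Δω = ω₀/Q = 1510 rad/s; BW = Δω/(2π) = 240.3 Hz.

(a) f₀ = 6190 Hz  (b) Q = 25.76  (c) BW = 240.3 Hz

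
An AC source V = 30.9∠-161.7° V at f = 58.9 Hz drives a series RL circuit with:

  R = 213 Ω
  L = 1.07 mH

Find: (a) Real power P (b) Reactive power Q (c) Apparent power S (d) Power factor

Step 1 — Angular frequency: ω = 2π·f = 2π·58.9 = 370.1 rad/s.
Step 2 — Component impedances:
  R: Z = R = 213 Ω
  L: Z = jωL = j·370.1·0.00107 = 0 + j0.396 Ω
Step 3 — Series combination: Z_total = R + L = 213 + j0.396 Ω = 213∠0.1° Ω.
Step 4 — Source phasor: V = 30.9∠-161.7° V = -29.34 - j9.702 V.
Step 5 — Current: I = V / Z = -0.1378 - j0.04529 A = 0.1451∠-161.8° A.
Step 6 — Complex power: S = V·I* = 4.483 + j0.008334 VA.
Step 7 — Real power: P = Re(S) = 4.483 W.
Step 8 — Reactive power: Q = Im(S) = 0.008334 VAR.
Step 9 — Apparent power: |S| = 4.483 VA.
Step 10 — Power factor: PF = P/|S| = 1 (lagging).

(a) P = 4.483 W  (b) Q = 0.008334 VAR  (c) S = 4.483 VA  (d) PF = 1 (lagging)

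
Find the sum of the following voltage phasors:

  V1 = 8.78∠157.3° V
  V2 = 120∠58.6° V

Step 1 — Convert each phasor to rectangular form:
  V1 = 8.78·(cos(157.3°) + j·sin(157.3°)) = -8.1 + j3.388 V
  V2 = 120·(cos(58.6°) + j·sin(58.6°)) = 62.52 + j102.4 V
Step 2 — Sum components: V_total = 54.42 + j105.8 V.
Step 3 — Convert to polar: |V_total| = 119 V, ∠V_total = 62.8°.

V_total = 119∠62.8° V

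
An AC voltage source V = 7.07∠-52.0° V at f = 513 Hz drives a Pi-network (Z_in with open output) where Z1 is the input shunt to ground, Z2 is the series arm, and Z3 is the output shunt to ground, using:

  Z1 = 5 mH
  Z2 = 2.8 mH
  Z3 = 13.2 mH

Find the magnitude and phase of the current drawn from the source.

Step 1 — Angular frequency: ω = 2π·f = 2π·513 = 3223 rad/s.
Step 2 — Component impedances:
  Z1: Z = jωL = j·3223·0.005 = 0 + j16.12 Ω
  Z2: Z = jωL = j·3223·0.0028 = 0 + j9.025 Ω
  Z3: Z = jωL = j·3223·0.0132 = 0 + j42.55 Ω
Step 3 — With open output, the series arm Z2 and the output shunt Z3 appear in series to ground: Z2 + Z3 = 0 + j51.57 Ω.
Step 4 — Parallel with input shunt Z1: Z_in = Z1 || (Z2 + Z3) = 0 + j12.28 Ω = 12.28∠90.0° Ω.
Step 5 — Source phasor: V = 7.07∠-52.0° V = 4.353 - j5.571 V.
Step 6 — Ohm's law: I = V / Z_total = (4.353 - j5.571) / (0 + j12.28) = -0.4537 - j0.3545 A.
Step 7 — Convert to polar: |I| = 0.5758 A, ∠I = -142.0°.

I = 0.5758∠-142.0° A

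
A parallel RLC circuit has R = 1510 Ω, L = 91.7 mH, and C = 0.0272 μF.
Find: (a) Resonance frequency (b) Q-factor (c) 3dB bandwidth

Step 1 — Resonance: ω₀ = 1/√(LC) = 1/√(0.0917·2.72e-08) = 2.002e+04 rad/s.
Step 2 — f₀ = ω₀/(2π) = 3187 Hz.
Step 3 — Parallel Q: Q = R/(ω₀L) = 1510/(2.002e+04·0.0917) = 0.8224.
Step 4 — Bandwidth: Δω = ω₀/Q = 2.435e+04 rad/s; BW = Δω/(2π) = 3875 Hz.

(a) f₀ = 3187 Hz  (b) Q = 0.8224  (c) BW = 3875 Hz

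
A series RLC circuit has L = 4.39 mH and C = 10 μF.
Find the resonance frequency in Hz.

Step 1 — Resonance condition Im(Z)=0 gives ω₀ = 1/√(LC).
Step 2 — ω₀ = 1/√(0.00439·1e-05) = 4773 rad/s.
Step 3 — f₀ = ω₀/(2π) = 759.6 Hz.

f₀ = 759.6 Hz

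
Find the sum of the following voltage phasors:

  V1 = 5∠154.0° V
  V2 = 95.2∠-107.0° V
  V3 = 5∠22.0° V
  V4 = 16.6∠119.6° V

Step 1 — Convert each phasor to rectangular form:
  V1 = 5·(cos(154.0°) + j·sin(154.0°)) = -4.494 + j2.192 V
  V2 = 95.2·(cos(-107.0°) + j·sin(-107.0°)) = -27.83 - j91.04 V
  V3 = 5·(cos(22.0°) + j·sin(22.0°)) = 4.636 + j1.873 V
  V4 = 16.6·(cos(119.6°) + j·sin(119.6°)) = -8.199 + j14.43 V
Step 2 — Sum components: V_total = -35.89 - j72.54 V.
Step 3 — Convert to polar: |V_total| = 80.94 V, ∠V_total = -116.3°.

V_total = 80.94∠-116.3° V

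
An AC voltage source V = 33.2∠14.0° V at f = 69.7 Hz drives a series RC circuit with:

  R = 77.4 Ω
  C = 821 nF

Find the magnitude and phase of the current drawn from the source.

Step 1 — Angular frequency: ω = 2π·f = 2π·69.7 = 437.9 rad/s.
Step 2 — Component impedances:
  R: Z = R = 77.4 Ω
  C: Z = 1/(jωC) = -j/(ω·C) = 0 - j2781 Ω
Step 3 — Series combination: Z_total = R + C = 77.4 - j2781 Ω = 2782∠-88.4° Ω.
Step 4 — Source phasor: V = 33.2∠14.0° V = 32.21 + j8.032 V.
Step 5 — Ohm's law: I = V / Z_total = (32.21 + j8.032) / (77.4 - j2781) = -0.002564 + j0.01165 A.
Step 6 — Convert to polar: |I| = 0.01193 A, ∠I = 102.4°.

I = 0.01193∠102.4° A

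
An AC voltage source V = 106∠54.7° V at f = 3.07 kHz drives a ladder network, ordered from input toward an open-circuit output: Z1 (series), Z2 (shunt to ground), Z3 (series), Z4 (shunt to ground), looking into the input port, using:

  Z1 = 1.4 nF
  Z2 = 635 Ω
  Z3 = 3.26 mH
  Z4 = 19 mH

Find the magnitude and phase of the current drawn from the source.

Step 1 — Angular frequency: ω = 2π·f = 2π·3070 = 1.929e+04 rad/s.
Step 2 — Component impedances:
  Z1: Z = 1/(jωC) = -j/(ω·C) = 0 - j3.703e+04 Ω
  Z2: Z = R = 635 Ω
  Z3: Z = jωL = j·1.929e+04·0.00326 = 0 + j62.88 Ω
  Z4: Z = jωL = j·1.929e+04·0.019 = 0 + j366.5 Ω
Step 3 — Ladder network (open output): work backward from the far end, alternating series and parallel combinations. Z_in = 199.2 - j3.674e+04 Ω = 3.674e+04∠-89.7° Ω.
Step 4 — Source phasor: V = 106∠54.7° V = 61.25 + j86.51 V.
Step 5 — Ohm's law: I = V / Z_total = (61.25 + j86.51) / (199.2 - j3.674e+04) = -0.002346 + j0.00168 A.
Step 6 — Convert to polar: |I| = 0.002885 A, ∠I = 144.4°.

I = 0.002885∠144.4° A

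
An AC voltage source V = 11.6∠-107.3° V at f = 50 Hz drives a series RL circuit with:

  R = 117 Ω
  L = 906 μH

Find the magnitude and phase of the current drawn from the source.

Step 1 — Angular frequency: ω = 2π·f = 2π·50 = 314.2 rad/s.
Step 2 — Component impedances:
  R: Z = R = 117 Ω
  L: Z = jωL = j·314.2·0.000906 = 0 + j0.2846 Ω
Step 3 — Series combination: Z_total = R + L = 117 + j0.2846 Ω = 117∠0.1° Ω.
Step 4 — Source phasor: V = 11.6∠-107.3° V = -3.45 - j11.08 V.
Step 5 — Ohm's law: I = V / Z_total = (-3.45 - j11.08) / (117 + j0.2846) = -0.02971 - j0.09459 A.
Step 6 — Convert to polar: |I| = 0.09915 A, ∠I = -107.4°.

I = 0.09915∠-107.4° A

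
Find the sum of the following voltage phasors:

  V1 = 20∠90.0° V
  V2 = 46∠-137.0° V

Step 1 — Convert each phasor to rectangular form:
  V1 = 20·(cos(90.0°) + j·sin(90.0°)) = 0 + j20 V
  V2 = 46·(cos(-137.0°) + j·sin(-137.0°)) = -33.64 - j31.37 V
Step 2 — Sum components: V_total = -33.64 - j11.37 V.
Step 3 — Convert to polar: |V_total| = 35.51 V, ∠V_total = -161.3°.

V_total = 35.51∠-161.3° V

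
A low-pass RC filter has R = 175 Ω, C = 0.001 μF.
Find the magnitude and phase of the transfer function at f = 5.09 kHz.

Step 1 — Angular frequency: ω = 2π·5090 = 3.198e+04 rad/s.
Step 2 — Transfer function: H(jω) = 1/(1 + jωRC).
Step 3 — Denominator: 1 + jωRC = 1 + j·3.198e+04·175·1e-09 = 1 + j0.005597.
Step 4 — H = 1 - j0.005597.
Step 5 — Magnitude: |H| = 1 (-0.0 dB); phase: φ = -0.3°.

|H| = 1 (-0.0 dB), φ = -0.3°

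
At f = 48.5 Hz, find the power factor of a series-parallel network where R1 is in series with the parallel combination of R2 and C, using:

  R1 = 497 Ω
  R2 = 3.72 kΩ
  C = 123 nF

Step 1 — Angular frequency: ω = 2π·f = 2π·48.5 = 304.7 rad/s.
Step 2 — Component impedances:
  R1: Z = R = 497 Ω
  R2: Z = R = 3720 Ω
  C: Z = 1/(jωC) = -j/(ω·C) = 0 - j2.668e+04 Ω
Step 3 — Parallel branch: R2 || C = 1/(1/R2 + 1/C) = 3649 - j508.8 Ω.
Step 4 — Series with R1: Z_total = R1 + (R2 || C) = 4146 - j508.8 Ω = 4177∠-7.0° Ω.
Step 5 — Power factor: PF = cos(φ) = Re(Z)/|Z| = 4146/4177 = 0.9926.
Step 6 — Type: Im(Z) = -508.8 ⇒ leading (phase φ = -7.0°).

PF = 0.9926 (leading, φ = -7.0°)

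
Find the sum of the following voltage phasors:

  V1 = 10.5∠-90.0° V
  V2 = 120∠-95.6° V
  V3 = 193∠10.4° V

Step 1 — Convert each phasor to rectangular form:
  V1 = 10.5·(cos(-90.0°) + j·sin(-90.0°)) = 0 - j10.5 V
  V2 = 120·(cos(-95.6°) + j·sin(-95.6°)) = -11.71 - j119.4 V
  V3 = 193·(cos(10.4°) + j·sin(10.4°)) = 189.8 + j34.84 V
Step 2 — Sum components: V_total = 178.1 - j95.09 V.
Step 3 — Convert to polar: |V_total| = 201.9 V, ∠V_total = -28.1°.

V_total = 201.9∠-28.1° V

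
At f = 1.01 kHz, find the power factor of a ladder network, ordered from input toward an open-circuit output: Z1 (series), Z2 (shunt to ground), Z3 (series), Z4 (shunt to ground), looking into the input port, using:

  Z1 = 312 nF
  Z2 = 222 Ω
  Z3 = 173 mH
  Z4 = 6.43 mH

Step 1 — Angular frequency: ω = 2π·f = 2π·1010 = 6346 rad/s.
Step 2 — Component impedances:
  Z1: Z = 1/(jωC) = -j/(ω·C) = 0 - j505.1 Ω
  Z2: Z = R = 222 Ω
  Z3: Z = jωL = j·6346·0.173 = 0 + j1098 Ω
  Z4: Z = jωL = j·6346·0.00643 = 0 + j40.8 Ω
Step 3 — Ladder network (open output): work backward from the far end, alternating series and parallel combinations. Z_in = 213.9 - j463.4 Ω = 510.3∠-65.2° Ω.
Step 4 — Power factor: PF = cos(φ) = Re(Z)/|Z| = 213.87/510.34 = 0.4191.
Step 5 — Type: Im(Z) = -463.4 ⇒ leading (phase φ = -65.2°).

PF = 0.4191 (leading, φ = -65.2°)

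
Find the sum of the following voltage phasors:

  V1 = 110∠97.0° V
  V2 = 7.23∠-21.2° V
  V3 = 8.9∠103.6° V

Step 1 — Convert each phasor to rectangular form:
  V1 = 110·(cos(97.0°) + j·sin(97.0°)) = -13.41 + j109.2 V
  V2 = 7.23·(cos(-21.2°) + j·sin(-21.2°)) = 6.741 - j2.615 V
  V3 = 8.9·(cos(103.6°) + j·sin(103.6°)) = -2.093 + j8.65 V
Step 2 — Sum components: V_total = -8.758 + j115.2 V.
Step 3 — Convert to polar: |V_total| = 115.5 V, ∠V_total = 94.3°.

V_total = 115.5∠94.3° V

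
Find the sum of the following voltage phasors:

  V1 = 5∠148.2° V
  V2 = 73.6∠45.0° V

Step 1 — Convert each phasor to rectangular form:
  V1 = 5·(cos(148.2°) + j·sin(148.2°)) = -4.249 + j2.635 V
  V2 = 73.6·(cos(45.0°) + j·sin(45.0°)) = 52.04 + j52.04 V
Step 2 — Sum components: V_total = 47.79 + j54.68 V.
Step 3 — Convert to polar: |V_total| = 72.62 V, ∠V_total = 48.8°.

V_total = 72.62∠48.8° V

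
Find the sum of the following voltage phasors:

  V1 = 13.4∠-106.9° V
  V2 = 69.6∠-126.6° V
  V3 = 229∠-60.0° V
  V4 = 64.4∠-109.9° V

Step 1 — Convert each phasor to rectangular form:
  V1 = 13.4·(cos(-106.9°) + j·sin(-106.9°)) = -3.895 - j12.82 V
  V2 = 69.6·(cos(-126.6°) + j·sin(-126.6°)) = -41.5 - j55.88 V
  V3 = 229·(cos(-60.0°) + j·sin(-60.0°)) = 114.5 - j198.3 V
  V4 = 64.4·(cos(-109.9°) + j·sin(-109.9°)) = -21.92 - j60.55 V
Step 2 — Sum components: V_total = 47.19 - j327.6 V.
Step 3 — Convert to polar: |V_total| = 331 V, ∠V_total = -81.8°.

V_total = 331∠-81.8° V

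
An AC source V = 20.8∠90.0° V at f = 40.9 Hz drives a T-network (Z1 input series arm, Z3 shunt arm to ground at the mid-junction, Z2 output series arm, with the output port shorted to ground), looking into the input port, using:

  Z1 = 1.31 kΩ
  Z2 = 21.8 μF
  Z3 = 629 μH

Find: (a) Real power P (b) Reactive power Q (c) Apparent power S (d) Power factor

Step 1 — Angular frequency: ω = 2π·f = 2π·40.9 = 257 rad/s.
Step 2 — Component impedances:
  Z1: Z = R = 1310 Ω
  Z2: Z = 1/(jωC) = -j/(ω·C) = 0 - j178.5 Ω
  Z3: Z = jωL = j·257·0.000629 = 0 + j0.1616 Ω
Step 3 — With the output port shorted to ground, the output series arm Z2 runs from the junction to ground; the shunt arm Z3 also runs from the junction to ground. They appear in parallel: Z3 || Z2 = 0 + j0.1618 Ω.
Step 4 — Series with input arm Z1: Z_in = Z1 + (Z3 || Z2) = 1310 + j0.1618 Ω = 1310∠0.0° Ω.
Step 5 — Source phasor: V = 20.8∠90.0° V = 0 + j20.8 V.
Step 6 — Current: I = V / Z = 1.961e-06 + j0.01588 A = 0.01588∠90.0° A.
Step 7 — Complex power: S = V·I* = 0.3303 + j4.079e-05 VA.
Step 8 — Real power: P = Re(S) = 0.3303 W.
Step 9 — Reactive power: Q = Im(S) = 4.079e-05 VAR.
Step 10 — Apparent power: |S| = 0.3303 VA.
Step 11 — Power factor: PF = P/|S| = 1 (lagging).

(a) P = 0.3303 W  (b) Q = 4.079e-05 VAR  (c) S = 0.3303 VA  (d) PF = 1 (lagging)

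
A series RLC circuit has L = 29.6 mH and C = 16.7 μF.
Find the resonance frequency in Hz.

Step 1 — Resonance condition Im(Z)=0 gives ω₀ = 1/√(LC).
Step 2 — ω₀ = 1/√(0.0296·1.67e-05) = 1422 rad/s.
Step 3 — f₀ = ω₀/(2π) = 226.4 Hz.

f₀ = 226.4 Hz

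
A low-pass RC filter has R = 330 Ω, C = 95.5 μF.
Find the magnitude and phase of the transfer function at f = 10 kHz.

Step 1 — Angular frequency: ω = 2π·1e+04 = 6.283e+04 rad/s.
Step 2 — Transfer function: H(jω) = 1/(1 + jωRC).
Step 3 — Denominator: 1 + jωRC = 1 + j·6.283e+04·330·9.55e-05 = 1 + j1980.
Step 4 — H = 2.55e-07 - j0.000505.
Step 5 — Magnitude: |H| = 0.000505 (-65.9 dB); phase: φ = -90.0°.

|H| = 0.000505 (-65.9 dB), φ = -90.0°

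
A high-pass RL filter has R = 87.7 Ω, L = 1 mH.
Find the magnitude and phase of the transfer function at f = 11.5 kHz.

Step 1 — Angular frequency: ω = 2π·1.15e+04 = 7.226e+04 rad/s.
Step 2 — Transfer function: H(jω) = jωL/(R + jωL).
Step 3 — Numerator jωL = j·72.26; denominator R + jωL = 87.7 + j72.26.
Step 4 — H = 0.4043 + j0.4908.
Step 5 — Magnitude: |H| = 0.6359 (-3.9 dB); phase: φ = 50.5°.

|H| = 0.6359 (-3.9 dB), φ = 50.5°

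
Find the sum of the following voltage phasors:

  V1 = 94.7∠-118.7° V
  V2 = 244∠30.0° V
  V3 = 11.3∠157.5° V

Step 1 — Convert each phasor to rectangular form:
  V1 = 94.7·(cos(-118.7°) + j·sin(-118.7°)) = -45.48 - j83.07 V
  V2 = 244·(cos(30.0°) + j·sin(30.0°)) = 211.3 + j122 V
  V3 = 11.3·(cos(157.5°) + j·sin(157.5°)) = -10.44 + j4.324 V
Step 2 — Sum components: V_total = 155.4 + j43.26 V.
Step 3 — Convert to polar: |V_total| = 161.3 V, ∠V_total = 15.6°.

V_total = 161.3∠15.6° V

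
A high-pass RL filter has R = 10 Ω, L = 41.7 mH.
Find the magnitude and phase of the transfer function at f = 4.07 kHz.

Step 1 — Angular frequency: ω = 2π·4070 = 2.557e+04 rad/s.
Step 2 — Transfer function: H(jω) = jωL/(R + jωL).
Step 3 — Numerator jωL = j·1066; denominator R + jωL = 10 + j1066.
Step 4 — H = 0.9999 + j0.009377.
Step 5 — Magnitude: |H| = 1 (-0.0 dB); phase: φ = 0.5°.

|H| = 1 (-0.0 dB), φ = 0.5°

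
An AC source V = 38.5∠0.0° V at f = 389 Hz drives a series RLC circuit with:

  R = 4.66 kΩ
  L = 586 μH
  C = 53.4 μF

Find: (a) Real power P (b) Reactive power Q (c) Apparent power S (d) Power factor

Step 1 — Angular frequency: ω = 2π·f = 2π·389 = 2444 rad/s.
Step 2 — Component impedances:
  R: Z = R = 4660 Ω
  L: Z = jωL = j·2444·0.000586 = 0 + j1.432 Ω
  C: Z = 1/(jωC) = -j/(ω·C) = 0 - j7.662 Ω
Step 3 — Series combination: Z_total = R + L + C = 4660 - j6.229 Ω = 4660∠-0.1° Ω.
Step 4 — Source phasor: V = 38.5∠0.0° V = 38.5 V.
Step 5 — Current: I = V / Z = 0.008262 + j1.104e-05 A = 0.008262∠0.1° A.
Step 6 — Complex power: S = V·I* = 0.3181 - j0.0004252 VA.
Step 7 — Real power: P = Re(S) = 0.3181 W.
Step 8 — Reactive power: Q = Im(S) = -0.0004252 VAR.
Step 9 — Apparent power: |S| = 0.3181 VA.
Step 10 — Power factor: PF = P/|S| = 1 (leading).

(a) P = 0.3181 W  (b) Q = -0.0004252 VAR  (c) S = 0.3181 VA  (d) PF = 1 (leading)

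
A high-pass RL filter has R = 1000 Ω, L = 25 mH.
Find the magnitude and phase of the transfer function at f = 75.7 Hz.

Step 1 — Angular frequency: ω = 2π·75.7 = 475.6 rad/s.
Step 2 — Transfer function: H(jω) = jωL/(R + jωL).
Step 3 — Numerator jωL = j·11.89; denominator R + jωL = 1000 + j11.89.
Step 4 — H = 0.0001414 + j0.01189.
Step 5 — Magnitude: |H| = 0.01189 (-38.5 dB); phase: φ = 89.3°.

|H| = 0.01189 (-38.5 dB), φ = 89.3°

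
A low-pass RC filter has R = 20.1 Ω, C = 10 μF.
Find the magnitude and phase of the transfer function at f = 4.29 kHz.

Step 1 — Angular frequency: ω = 2π·4290 = 2.695e+04 rad/s.
Step 2 — Transfer function: H(jω) = 1/(1 + jωRC).
Step 3 — Denominator: 1 + jωRC = 1 + j·2.695e+04·20.1·1e-05 = 1 + j5.418.
Step 4 — H = 0.03294 - j0.1785.
Step 5 — Magnitude: |H| = 0.1815 (-14.8 dB); phase: φ = -79.5°.

|H| = 0.1815 (-14.8 dB), φ = -79.5°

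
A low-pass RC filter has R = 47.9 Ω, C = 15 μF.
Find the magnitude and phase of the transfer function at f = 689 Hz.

Step 1 — Angular frequency: ω = 2π·689 = 4329 rad/s.
Step 2 — Transfer function: H(jω) = 1/(1 + jωRC).
Step 3 — Denominator: 1 + jωRC = 1 + j·4329·47.9·1.5e-05 = 1 + j3.11.
Step 4 — H = 0.09368 - j0.2914.
Step 5 — Magnitude: |H| = 0.3061 (-10.3 dB); phase: φ = -72.2°.

|H| = 0.3061 (-10.3 dB), φ = -72.2°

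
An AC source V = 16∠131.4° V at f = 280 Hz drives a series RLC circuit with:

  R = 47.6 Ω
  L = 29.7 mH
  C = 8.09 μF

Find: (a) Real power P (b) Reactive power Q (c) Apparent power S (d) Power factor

Step 1 — Angular frequency: ω = 2π·f = 2π·280 = 1759 rad/s.
Step 2 — Component impedances:
  R: Z = R = 47.6 Ω
  L: Z = jωL = j·1759·0.0297 = 0 + j52.25 Ω
  C: Z = 1/(jωC) = -j/(ω·C) = 0 - j70.26 Ω
Step 3 — Series combination: Z_total = R + L + C = 47.6 - j18.01 Ω = 50.89∠-20.7° Ω.
Step 4 — Source phasor: V = 16∠131.4° V = -10.58 + j12 V.
Step 5 — Current: I = V / Z = -0.2779 + j0.147 A = 0.3144∠152.1° A.
Step 6 — Complex power: S = V·I* = 4.705 - j1.78 VA.
Step 7 — Real power: P = Re(S) = 4.705 W.
Step 8 — Reactive power: Q = Im(S) = -1.78 VAR.
Step 9 — Apparent power: |S| = 5.03 VA.
Step 10 — Power factor: PF = P/|S| = 0.9353 (leading).

(a) P = 4.705 W  (b) Q = -1.78 VAR  (c) S = 5.03 VA  (d) PF = 0.9353 (leading)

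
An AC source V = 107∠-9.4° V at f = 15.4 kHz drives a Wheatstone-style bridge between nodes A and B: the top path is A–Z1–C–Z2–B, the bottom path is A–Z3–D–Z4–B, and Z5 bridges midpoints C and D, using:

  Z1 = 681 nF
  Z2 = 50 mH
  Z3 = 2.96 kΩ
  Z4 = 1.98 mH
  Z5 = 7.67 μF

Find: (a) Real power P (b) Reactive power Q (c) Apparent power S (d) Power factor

Step 1 — Angular frequency: ω = 2π·f = 2π·1.54e+04 = 9.676e+04 rad/s.
Step 2 — Component impedances:
  Z1: Z = 1/(jωC) = -j/(ω·C) = 0 - j15.18 Ω
  Z2: Z = jωL = j·9.676e+04·0.05 = 0 + j4838 Ω
  Z3: Z = R = 2960 Ω
  Z4: Z = jωL = j·9.676e+04·0.00198 = 0 + j191.6 Ω
  Z5: Z = 1/(jωC) = -j/(ω·C) = 0 - j1.347 Ω
Step 3 — Bridge requires nodal analysis (the Z5 bridge couples midpoints C and D, so the two paths cannot be reduced to a simple series/parallel combination). Setting node B to ground and injecting 1 A at node A, the 3-node admittance system at A, C, D solves to V_A = Z_AB = 0.09166 + j167.9 Ω = 167.9∠90.0° Ω.
Step 4 — Source phasor: V = 107∠-9.4° V = 105.6 - j17.48 V.
Step 5 — Current: I = V / Z = -0.1038 - j0.6289 A = 0.6374∠-99.4° A.
Step 6 — Complex power: S = V·I* = 0.03724 + j68.2 VA.
Step 7 — Real power: P = Re(S) = 0.03724 W.
Step 8 — Reactive power: Q = Im(S) = 68.2 VAR.
Step 9 — Apparent power: |S| = 68.2 VA.
Step 10 — Power factor: PF = P/|S| = 0.0005461 (lagging).

(a) P = 0.03724 W  (b) Q = 68.2 VAR  (c) S = 68.2 VA  (d) PF = 0.0005461 (lagging)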